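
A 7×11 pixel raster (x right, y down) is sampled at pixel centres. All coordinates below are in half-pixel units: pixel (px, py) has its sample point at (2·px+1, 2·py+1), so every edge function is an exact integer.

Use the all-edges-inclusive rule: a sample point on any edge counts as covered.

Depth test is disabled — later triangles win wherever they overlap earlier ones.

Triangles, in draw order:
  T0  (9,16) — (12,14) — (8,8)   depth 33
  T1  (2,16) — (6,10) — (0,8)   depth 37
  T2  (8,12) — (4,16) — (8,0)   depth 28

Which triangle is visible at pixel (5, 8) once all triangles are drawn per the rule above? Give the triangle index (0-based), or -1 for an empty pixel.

T0:
  2·area = 26  (B↔C swapped to make it positive)
  edge (9, 16)→(8, 8): d=(-1,-8) inclusive
  edge (8, 8)→(12, 14): d=(4,6) inclusive
  edge (12, 14)→(9, 16): d=(-3,2) inclusive
    (4,5)@(9, 11): e=[5,6,15] → █
    (5,5)@(11, 11): e=[21,-6,11] → ·
    (4,6)@(9, 13): e=[3,14,9] → █
    (5,6)@(11, 13): e=[19,2,5] → █
    (6,6)@(13, 13): e=[35,-10,1] → ·
    (4,7)@(9, 15): e=[1,22,3] → █
    (5,7)@(11, 15): e=[17,10,-1] → ·
    (4,8)@(9, 17): e=[-1,30,-3] → ·
  covered (4 px):
    · · · · · · ·
    · · · · · · ·
    · · · · · · ·
    · · · · · · ·
    · · · · · · ·
    · · · · █ · ·
    · · · · █ █ ·
    · · · · █ · ·
    · · · · · · ·
    · · · · · · ·
    · · · · · · ·
T1:
  2·area = 44  (B↔C swapped to make it positive)
  edge (2, 16)→(0, 8): d=(-2,-8) inclusive
  edge (0, 8)→(6, 10): d=(6,2) inclusive
  edge (6, 10)→(2, 16): d=(-4,6) inclusive
    (0,4)@(1, 9): e=[6,4,34] → █
    (1,4)@(3, 9): e=[22,0,22] → █  [on edge]
    (2,4)@(5, 9): e=[38,-4,10] → ·
    (0,5)@(1, 11): e=[2,16,26] → █
    (2,5)@(5, 11): e=[34,8,2] → █
    (3,5)@(7, 11): e=[50,4,-10] → ·
    (4,5)@(9, 11): e=[66,0,-22] → ·  [on edge]
    (0,6)@(1, 13): e=[-2,28,18] → ·
    (1,6)@(3, 13): e=[14,24,6] → █
    (2,6)@(5, 13): e=[30,20,-6] → ·
    (1,7)@(3, 15): e=[10,36,-2] → ·
  covered (6 px):
    · · · · · · ·
    · · · · · · ·
    · · · · · · ·
    · · · · · · ·
    █ █ · · · · ·
    █ █ █ · · · ·
    · █ · · · · ·
    · · · · · · ·
    · · · · · · ·
    · · · · · · ·
    · · · · · · ·
T2:
  2·area = 48
  edge (8, 12)→(4, 16): d=(-4,4) inclusive
  edge (4, 16)→(8, 0): d=(4,-16) inclusive
  edge (8, 0)→(8, 12): d=(0,12) inclusive
    (3,2)@(7, 5): e=[32,4,12] → █
    (4,2)@(9, 5): e=[24,36,-12] → ·
    (3,3)@(7, 7): e=[24,12,12] → █
    (4,3)@(9, 7): e=[16,44,-12] → ·
    (6,3)@(13, 7): e=[0,108,-60] → ·  [on edge]
    (3,4)@(7, 9): e=[16,20,12] → █
    (4,4)@(9, 9): e=[8,52,-12] → ·
    (5,4)@(11, 9): e=[0,84,-36] → ·  [on edge]
    (3,5)@(7, 11): e=[8,28,12] → █
    (4,5)@(9, 11): e=[0,60,-12] → ·  [on edge]
    (2,6)@(5, 13): e=[8,4,36] → █
    (3,6)@(7, 13): e=[0,36,12] → █  [on edge]
    (2,7)@(5, 15): e=[0,12,36] → █  [on edge]
    (1,8)@(3, 17): e=[0,-12,60] → ·  [on edge]
    (0,9)@(1, 19): e=[0,-36,84] → ·  [on edge]
  covered (7 px):
    · · · · · · ·
    · · · · · · ·
    · · · █ · · ·
    · · · █ · · ·
    · · · █ · · ·
    · · · █ · · ·
    · · █ █ · · ·
    · · █ · · · ·
    · · · · · · ·
    · · · · · · ·
    · · · · · · ·

Z-buffer (winner per pixel, '.' = empty):
  . . . . . . .
  . . . . . . .
  . . . 2 . . .
  . . . 2 . . .
  1 1 . 2 . . .
  1 1 1 2 0 . .
  . 1 2 2 0 0 .
  . . 2 . 0 . .
  . . . . . . .
  . . . . . . .
  . . . . . . .

Result: -1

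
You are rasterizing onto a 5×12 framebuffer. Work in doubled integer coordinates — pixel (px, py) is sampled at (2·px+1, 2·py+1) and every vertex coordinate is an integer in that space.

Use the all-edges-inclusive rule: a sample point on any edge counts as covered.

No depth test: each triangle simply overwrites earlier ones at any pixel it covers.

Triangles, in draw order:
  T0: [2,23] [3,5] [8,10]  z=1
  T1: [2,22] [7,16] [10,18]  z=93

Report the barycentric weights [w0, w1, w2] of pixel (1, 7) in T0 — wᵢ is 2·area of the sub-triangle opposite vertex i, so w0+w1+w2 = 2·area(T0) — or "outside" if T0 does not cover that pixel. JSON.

T0:
  2·area = 95
  edge (2, 23)→(3, 5): d=(1,-18) inclusive
  edge (3, 5)→(8, 10): d=(5,5) inclusive
  edge (8, 10)→(2, 23): d=(-6,13) inclusive
    (0,1)@(1, 3): e=[-38,0,133] → ·  [on edge]
    (1,2)@(3, 5): e=[0,0,95] → #  [on edge]
    (2,2)@(5, 5): e=[36,-10,69] → ·
    (1,3)@(3, 7): e=[2,10,83] → #
    (2,3)@(5, 7): e=[38,0,57] → #  [on edge]
    (3,3)@(7, 7): e=[74,-10,31] → ·
    (1,4)@(3, 9): e=[4,20,71] → #
    (3,4)@(7, 9): e=[76,0,19] → #  [on edge]
    (4,4)@(9, 9): e=[112,-10,-7] → ·
    (1,5)@(3, 11): e=[6,30,59] → #
    (4,5)@(9, 11): e=[114,0,-19] → ·  [on edge]
    (1,6)@(3, 13): e=[8,40,47] → #
  covered (15 px):
    · · · · ·
    · · · · ·
    · # · · ·
    · # # · ·
    · # # # ·
    · # # # ·
    · # # · ·
    · # # · ·
    · # · · ·
    · # · · ·
    · · · · ·
    · · · · ·
T1:
  2·area = 28
  edge (2, 22)→(7, 16): d=(5,-6) inclusive
  edge (7, 16)→(10, 18): d=(3,2) inclusive
  edge (10, 18)→(2, 22): d=(-8,4) inclusive
    (3,8)@(7, 17): e=[5,3,20] → #
    (4,8)@(9, 17): e=[17,-1,12] → ·
    (2,9)@(5, 19): e=[3,13,12] → #
    (4,9)@(9, 19): e=[27,5,-4] → ·
    (1,10)@(3, 21): e=[1,23,4] → #
    (2,10)@(5, 21): e=[13,19,-4] → ·
    (3,10)@(7, 21): e=[25,15,-12] → ·
    (1,11)@(3, 23): e=[11,29,-12] → ·
  covered (4 px):
    · · · · ·
    · · · · ·
    · · · · ·
    · · · · ·
    · · · · ·
    · · · · ·
    · · · · ·
    · · · · ·
    · · · # ·
    · · # # ·
    · # · · ·
    · · · · ·

Result: [50,35,10]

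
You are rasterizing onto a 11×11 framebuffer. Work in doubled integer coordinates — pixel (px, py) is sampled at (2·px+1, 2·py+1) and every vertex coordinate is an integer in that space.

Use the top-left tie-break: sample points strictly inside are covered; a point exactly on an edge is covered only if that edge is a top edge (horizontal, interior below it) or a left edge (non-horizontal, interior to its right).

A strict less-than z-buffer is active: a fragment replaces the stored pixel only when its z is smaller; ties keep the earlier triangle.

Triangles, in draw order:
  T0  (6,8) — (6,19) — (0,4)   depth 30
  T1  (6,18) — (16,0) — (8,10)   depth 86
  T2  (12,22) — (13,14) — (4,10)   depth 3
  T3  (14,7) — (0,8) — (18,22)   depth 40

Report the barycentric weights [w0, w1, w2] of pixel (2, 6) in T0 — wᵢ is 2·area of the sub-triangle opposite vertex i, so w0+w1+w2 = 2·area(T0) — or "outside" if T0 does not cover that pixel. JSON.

T0:
  2·area = 66
  edge (6, 8)→(6, 19): d=(0,11) right/bottom  bias=-1
  edge (6, 19)→(0, 4): d=(-6,-15) top-left  bias=+0
  edge (0, 4)→(6, 8): d=(6,4) right/bottom  bias=-1
    (0,2)@(1, 5): e=[55,9,2] → █
    (1,2)@(3, 5): e=[33,39,-6] → ·
    (0,3)@(1, 7): e=[55,-3,14] → ·
    (1,3)@(3, 7): e=[33,27,6] → █
    (2,3)@(5, 7): e=[11,57,-2] → ·
    (1,4)@(3, 9): e=[33,15,18] → █
    (2,4)@(5, 9): e=[11,45,10] → █
    (3,4)@(7, 9): e=[-11,75,2] → ·
    (1,5)@(3, 11): e=[33,3,30] → █
    (3,5)@(7, 11): e=[-11,63,14] → ·
    (1,6)@(3, 13): e=[33,-9,42] → ·
    (2,6)@(5, 13): e=[11,21,34] → █
  covered (8 px):
    · · · · · · · · · · ·
    · · · · · · · · · · ·
    █ · · · · · · · · · ·
    · █ · · · · · · · · ·
    · █ █ · · · · · · · ·
    · █ █ · · · · · · · ·
    · · █ · · · · · · · ·
    · · █ · · · · · · · ·
    · · · · · · · · · · ·
    · · · · · · · · · · ·
    · · · · · · · · · · ·
T1:
  2·area = 44  (B↔C swapped to make it positive)
  edge (6, 18)→(8, 10): d=(2,-8) top-left  bias=+0
  edge (8, 10)→(16, 0): d=(8,-10) top-left  bias=+0
  edge (16, 0)→(6, 18): d=(-10,18) right/bottom  bias=-1
    (6,2)@(13, 5): e=[30,10,4] → █
    (7,2)@(15, 5): e=[46,30,-32] → ·
    (5,3)@(11, 7): e=[18,6,20] → █
    (6,3)@(13, 7): e=[34,26,-16] → ·
    (4,4)@(9, 9): e=[6,2,36] → █
    (5,4)@(11, 9): e=[22,22,0] → ·  [on edge]
    (4,5)@(9, 11): e=[10,18,16] → █
    (5,5)@(11, 11): e=[26,38,-20] → ·
    (4,6)@(9, 13): e=[14,34,-4] → ·
    (3,7)@(7, 15): e=[2,30,12] → █
    (4,7)@(9, 15): e=[18,50,-24] → ·
    (3,8)@(7, 17): e=[6,46,-8] → ·
  covered (5 px):
    · · · · · · · · · · ·
    · · · · · · · · · · ·
    · · · · · · █ · · · ·
    · · · · · █ · · · · ·
    · · · · █ · · · · · ·
    · · · · █ · · · · · ·
    · · · · · · · · · · ·
    · · · █ · · · · · · ·
    · · · · · · · · · · ·
    · · · · · · · · · · ·
    · · · · · · · · · · ·
T2:
  2·area = 76  (B↔C swapped to make it positive)
  edge (12, 22)→(4, 10): d=(-8,-12) top-left  bias=+0
  edge (4, 10)→(13, 14): d=(9,4) right/bottom  bias=-1
  edge (13, 14)→(12, 22): d=(-1,8) right/bottom  bias=-1
    (2,5)@(5, 11): e=[4,5,67] → █
    (3,5)@(7, 11): e=[28,-3,51] → ·
    (2,6)@(5, 13): e=[-12,23,65] → ·
    (3,6)@(7, 13): e=[12,15,49] → █
    (4,6)@(9, 13): e=[36,7,33] → █
    (5,6)@(11, 13): e=[60,-1,17] → ·
    (3,7)@(7, 15): e=[-4,33,47] → ·
    (4,7)@(9, 15): e=[20,25,31] → █
    (5,7)@(11, 15): e=[44,17,15] → █
    (6,7)@(13, 15): e=[68,9,-1] → ·
    (4,8)@(9, 17): e=[4,43,29] → █
    (6,8)@(13, 17): e=[52,27,-3] → ·
  covered (8 px):
    · · · · · · · · · · ·
    · · · · · · · · · · ·
    · · · · · · · · · · ·
    · · · · · · · · · · ·
    · · · · · · · · · · ·
    · · █ · · · · · · · ·
    · · · █ █ · · · · · ·
    · · · · █ █ · · · · ·
    · · · · █ █ · · · · ·
    · · · · · █ · · · · ·
    · · · · · · · · · · ·
T3:
  2·area = 214  (B↔C swapped to make it positive)
  edge (14, 7)→(18, 22): d=(4,15) right/bottom  bias=-1
  edge (18, 22)→(0, 8): d=(-18,-14) top-left  bias=+0
  edge (0, 8)→(14, 7): d=(14,-1) top-left  bias=+0
    (1,4)@(3, 9): e=[173,24,17] → █
    (2,4)@(5, 9): e=[143,52,19] → █
    (3,4)@(7, 9): e=[113,80,21] → █
    (4,4)@(9, 9): e=[83,108,23] → █
    (5,4)@(11, 9): e=[53,136,25] → █
    (6,4)@(13, 9): e=[23,164,27] → █
    (7,4)@(15, 9): e=[-7,192,29] → ·
    (1,5)@(3, 11): e=[181,-12,45] → ·
    (2,5)@(5, 11): e=[151,16,47] → █
    (7,5)@(15, 11): e=[1,156,57] → █
    (8,5)@(17, 11): e=[-29,184,59] → ·
    (2,6)@(5, 13): e=[159,-20,75] → ·
    (4,7)@(9, 15): e=[107,0,107] → █  [on edge]
  covered (26 px):
    · · · · · · · · · · ·
    · · · · · · · · · · ·
    · · · · · · · · · · ·
    · · · · · · · · · · ·
    · █ █ █ █ █ █ · · · ·
    · · █ █ █ █ █ █ · · ·
    · · · █ █ █ █ █ · · ·
    · · · · █ █ █ █ · · ·
    · · · · · · █ █ · · ·
    · · · · · · · █ █ · ·
    · · · · · · · · █ · ·

Result: [21,34,11]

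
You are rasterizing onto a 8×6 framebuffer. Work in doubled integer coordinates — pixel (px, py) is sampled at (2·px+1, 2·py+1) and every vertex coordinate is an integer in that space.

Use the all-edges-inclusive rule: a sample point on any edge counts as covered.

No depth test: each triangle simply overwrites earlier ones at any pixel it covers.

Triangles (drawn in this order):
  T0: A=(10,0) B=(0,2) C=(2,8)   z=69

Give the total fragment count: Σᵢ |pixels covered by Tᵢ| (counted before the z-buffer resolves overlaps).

T0:
  2·area = 64  (B↔C swapped to make it positive)
  edge (10, 0)→(2, 8): d=(-8,8) inclusive
  edge (2, 8)→(0, 2): d=(-2,-6) inclusive
  edge (0, 2)→(10, 0): d=(10,-2) inclusive
    (2,0)@(5, 1): e=[32,32,0] → #  [on edge]
    (3,0)@(7, 1): e=[16,44,4] → #
    (4,0)@(9, 1): e=[0,56,8] → #  [on edge]
    (5,0)@(11, 1): e=[-16,68,12] → ·
    (0,1)@(1, 3): e=[48,4,12] → #
    (1,1)@(3, 3): e=[32,16,16] → #
    (3,1)@(7, 3): e=[0,40,24] → #  [on edge]
    (4,1)@(9, 3): e=[-16,52,28] → ·
    (0,2)@(1, 5): e=[32,0,32] → #  [on edge]
    (2,2)@(5, 5): e=[0,24,40] → #  [on edge]
    (3,2)@(7, 5): e=[-16,36,44] → ·
    (0,3)@(1, 7): e=[16,-4,52] → ·
    (1,3)@(3, 7): e=[0,8,56] → #  [on edge]
    (0,4)@(1, 9): e=[0,-8,72] → ·  [on edge]
    (1,5)@(3, 11): e=[-32,0,96] → ·  [on edge]
  covered (11 px):
    · · # # # · · ·
    # # # # · · · ·
    # # # · · · · ·
    · # · · · · · ·
    · · · · · · · ·
    · · · · · · · ·

Result: 11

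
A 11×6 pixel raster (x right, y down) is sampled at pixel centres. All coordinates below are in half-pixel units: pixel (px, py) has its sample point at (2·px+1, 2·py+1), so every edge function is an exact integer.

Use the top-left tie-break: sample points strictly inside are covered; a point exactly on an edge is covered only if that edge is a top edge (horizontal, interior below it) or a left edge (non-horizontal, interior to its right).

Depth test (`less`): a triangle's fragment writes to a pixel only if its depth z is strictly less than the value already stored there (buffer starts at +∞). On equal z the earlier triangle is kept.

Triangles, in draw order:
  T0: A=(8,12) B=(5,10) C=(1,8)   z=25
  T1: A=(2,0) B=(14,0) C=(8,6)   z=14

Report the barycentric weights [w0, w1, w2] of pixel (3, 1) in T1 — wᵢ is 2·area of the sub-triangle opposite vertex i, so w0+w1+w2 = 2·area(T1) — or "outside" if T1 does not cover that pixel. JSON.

T0:
  2·area = 2  (B↔C swapped to make it positive)
  edge (8, 12)→(1, 8): d=(-7,-4) top-left  bias=+0
  edge (1, 8)→(5, 10): d=(4,2) right/bottom  bias=-1
  edge (5, 10)→(8, 12): d=(3,2) right/bottom  bias=-1
    (1,4)@(3, 9): e=[1,0,1] → ·  [on edge]
    (3,5)@(7, 11): e=[3,0,-1] → ·  [on edge]
  covered (0 px):
    · · · · · · · · · · ·
    · · · · · · · · · · ·
    · · · · · · · · · · ·
    · · · · · · · · · · ·
    · · · · · · · · · · ·
    · · · · · · · · · · ·
T1:
  2·area = 72
  edge (2, 0)→(14, 0): d=(12,0) top-left  bias=+0
  edge (14, 0)→(8, 6): d=(-6,6) right/bottom  bias=-1
  edge (8, 6)→(2, 0): d=(-6,-6) top-left  bias=+0
    (1,0)@(3, 1): e=[12,60,0] → █  [on edge]
    (2,0)@(5, 1): e=[12,48,12] → █
    (3,0)@(7, 1): e=[12,36,24] → █
    (4,0)@(9, 1): e=[12,24,36] → █
    (5,0)@(11, 1): e=[12,12,48] → █
    (6,0)@(13, 1): e=[12,0,60] → ·  [on edge]
    (1,1)@(3, 3): e=[36,48,-12] → ·
    (2,1)@(5, 3): e=[36,36,0] → █  [on edge]
    (5,1)@(11, 3): e=[36,0,36] → ·  [on edge]
    (2,2)@(5, 5): e=[60,24,-12] → ·
    (3,2)@(7, 5): e=[60,12,0] → █  [on edge]
    (4,2)@(9, 5): e=[60,0,12] → ·  [on edge]
    (3,3)@(7, 7): e=[84,0,-12] → ·  [on edge]
    (4,3)@(9, 7): e=[84,-12,0] → ·  [on edge]
    (2,4)@(5, 9): e=[108,0,-36] → ·  [on edge]
    (5,4)@(11, 9): e=[108,-36,0] → ·  [on edge]
    (1,5)@(3, 11): e=[132,0,-60] → ·  [on edge]
    (6,5)@(13, 11): e=[132,-60,0] → ·  [on edge]
  covered (9 px):
    · █ █ █ █ █ · · · · ·
    · · █ █ █ · · · · · ·
    · · · █ · · · · · · ·
    · · · · · · · · · · ·
    · · · · · · · · · · ·
    · · · · · · · · · · ·

Answer: [24,12,36]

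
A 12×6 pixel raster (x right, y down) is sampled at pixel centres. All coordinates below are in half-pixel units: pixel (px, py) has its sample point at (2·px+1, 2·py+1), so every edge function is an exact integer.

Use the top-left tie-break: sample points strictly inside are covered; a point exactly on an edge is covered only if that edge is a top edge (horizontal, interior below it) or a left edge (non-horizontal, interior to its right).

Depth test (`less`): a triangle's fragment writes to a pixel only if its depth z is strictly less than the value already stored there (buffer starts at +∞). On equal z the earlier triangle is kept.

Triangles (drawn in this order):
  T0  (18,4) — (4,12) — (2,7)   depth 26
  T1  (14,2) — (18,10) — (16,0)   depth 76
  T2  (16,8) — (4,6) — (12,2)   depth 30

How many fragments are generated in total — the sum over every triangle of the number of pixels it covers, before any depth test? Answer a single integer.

T0:
  2·area = 86
  edge (18, 4)→(4, 12): d=(-14,8) right/bottom  bias=-1
  edge (4, 12)→(2, 7): d=(-2,-5) top-left  bias=+0
  edge (2, 7)→(18, 4): d=(16,-3) top-left  bias=+0
    (6,2)@(13, 5): e=[26,59,1] → X
    (7,2)@(15, 5): e=[10,69,7] → X
    (8,2)@(17, 5): e=[-6,79,13] → .
    (1,3)@(3, 7): e=[78,5,3] → X
    (2,3)@(5, 7): e=[62,15,9] → X
    (3,3)@(7, 7): e=[46,25,15] → X
    (4,3)@(9, 7): e=[30,35,21] → X
    (5,3)@(11, 7): e=[14,45,27] → X
    (6,3)@(13, 7): e=[-2,55,33] → .
    (7,3)@(15, 7): e=[-18,65,39] → .
    (1,4)@(3, 9): e=[50,1,35] → X
    (5,4)@(11, 9): e=[-14,41,59] → .
  covered (12 px):
    . . . . . . . . . . . .
    . . . . . . . . . . . .
    . . . . . . X X . . . .
    . X X X X X . . . . . .
    . X X X X . . . . . . .
    . . X . . . . . . . . .
T1:
  2·area = 24  (B↔C swapped to make it positive)
  edge (14, 2)→(16, 0): d=(2,-2) top-left  bias=+0
  edge (16, 0)→(18, 10): d=(2,10) right/bottom  bias=-1
  edge (18, 10)→(14, 2): d=(-4,-8) top-left  bias=+0
    (7,0)@(15, 1): e=[0,12,12] → X  [on edge]
    (8,0)@(17, 1): e=[4,-8,28] → .
    (6,1)@(13, 3): e=[0,36,-12] → .  [on edge]
    (7,1)@(15, 3): e=[4,16,4] → X
    (8,1)@(17, 3): e=[8,-4,20] → .
    (5,2)@(11, 5): e=[0,60,-36] → .  [on edge]
    (7,2)@(15, 5): e=[8,20,-4] → .
    (8,2)@(17, 5): e=[12,0,12] → .  [on edge]
    (4,3)@(9, 7): e=[0,84,-60] → .  [on edge]
    (8,3)@(17, 7): e=[16,4,4] → X
    (9,3)@(19, 7): e=[20,-16,20] → .
    (3,4)@(7, 9): e=[0,108,-84] → .  [on edge]
    (2,5)@(5, 11): e=[0,132,-108] → .  [on edge]
  covered (3 px):
    . . . . . . . X . . . .
    . . . . . . . X . . . .
    . . . . . . . . . . . .
    . . . . . . . . X . . .
    . . . . . . . . . . . .
    . . . . . . . . . . . .
T2:
  2·area = 64
  edge (16, 8)→(4, 6): d=(-12,-2) top-left  bias=+0
  edge (4, 6)→(12, 2): d=(8,-4) top-left  bias=+0
  edge (12, 2)→(16, 8): d=(4,6) right/bottom  bias=-1
    (5,1)@(11, 3): e=[50,4,10] → X
    (6,1)@(13, 3): e=[54,12,-2] → .
    (3,2)@(7, 5): e=[18,4,42] → X
    (4,2)@(9, 5): e=[22,12,30] → X
    (6,2)@(13, 5): e=[30,28,6] → X
    (7,2)@(15, 5): e=[34,36,-6] → .
    (3,3)@(7, 7): e=[-6,20,50] → .
    (4,3)@(9, 7): e=[-2,28,38] → .
    (5,3)@(11, 7): e=[2,36,26] → X
    (7,3)@(15, 7): e=[10,52,2] → X
    (8,3)@(17, 7): e=[14,60,-10] → .
    (5,4)@(11, 9): e=[-22,52,34] → .
  covered (8 px):
    . . . . . . . . . . . .
    . . . . . X . . . . . .
    . . . X X X X . . . . .
    . . . . . X X X . . . .
    . . . . . . . . . . . .
    . . . . . . . . . . . .

Final: 23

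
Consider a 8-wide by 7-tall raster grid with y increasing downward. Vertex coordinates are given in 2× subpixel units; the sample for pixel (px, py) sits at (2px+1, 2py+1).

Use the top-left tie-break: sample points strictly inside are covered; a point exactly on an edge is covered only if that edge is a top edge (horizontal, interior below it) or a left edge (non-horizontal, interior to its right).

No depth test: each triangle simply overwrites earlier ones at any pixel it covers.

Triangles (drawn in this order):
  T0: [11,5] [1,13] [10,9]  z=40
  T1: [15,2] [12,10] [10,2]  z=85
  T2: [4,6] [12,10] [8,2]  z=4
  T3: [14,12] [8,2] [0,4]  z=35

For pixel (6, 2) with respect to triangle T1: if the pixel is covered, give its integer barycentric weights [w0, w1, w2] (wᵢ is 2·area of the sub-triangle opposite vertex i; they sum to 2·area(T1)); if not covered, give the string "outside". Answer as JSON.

T0:
  2·area = 32  (B↔C swapped to make it positive)
  edge (11, 5)→(10, 9): d=(-1,4) right/bottom  bias=-1
  edge (10, 9)→(1, 13): d=(-9,4) right/bottom  bias=-1
  edge (1, 13)→(11, 5): d=(10,-8) top-left  bias=+0
    (5,2)@(11, 5): e=[0,32,0] → .  [on edge]
    (4,3)@(9, 7): e=[6,22,4] → X
    (5,3)@(11, 7): e=[-2,14,20] → .
    (3,4)@(7, 9): e=[12,12,8] → X
    (5,4)@(11, 9): e=[-4,-4,40] → .
    (2,5)@(5, 11): e=[18,2,12] → X
    (3,5)@(7, 11): e=[10,-6,28] → .
    (4,5)@(9, 11): e=[2,-14,44] → .
    (0,6)@(1, 13): e=[32,0,0] → .  [on edge]
    (2,6)@(5, 13): e=[16,-16,32] → .
    (4,6)@(9, 13): e=[0,-32,64] → .  [on edge]
  covered (4 px):
    . . . . . . . .
    . . . . . . . .
    . . . . . . . .
    . . . . X . . .
    . . . X X . . .
    . . X . . . . .
    . . . . . . . .
T1:
  2·area = 40
  edge (15, 2)→(12, 10): d=(-3,8) right/bottom  bias=-1
  edge (12, 10)→(10, 2): d=(-2,-8) top-left  bias=+0
  edge (10, 2)→(15, 2): d=(5,0) top-left  bias=+0
    (5,1)@(11, 3): e=[29,6,5] → X
    (6,1)@(13, 3): e=[13,22,5] → X
    (7,1)@(15, 3): e=[-3,38,5] → .
    (5,2)@(11, 5): e=[23,2,15] → X
    (7,2)@(15, 5): e=[-9,34,15] → .
    (5,3)@(11, 7): e=[17,-2,25] → .
    (6,3)@(13, 7): e=[1,14,25] → X
    (7,3)@(15, 7): e=[-15,30,25] → .
    (6,4)@(13, 9): e=[-5,10,35] → .
  covered (5 px):
    . . . . . . . .
    . . . . . X X .
    . . . . . X X .
    . . . . . . X .
    . . . . . . . .
    . . . . . . . .
    . . . . . . . .
T2:
  2·area = 48  (B↔C swapped to make it positive)
  edge (4, 6)→(8, 2): d=(4,-4) top-left  bias=+0
  edge (8, 2)→(12, 10): d=(4,8) right/bottom  bias=-1
  edge (12, 10)→(4, 6): d=(-8,-4) top-left  bias=+0
    (4,0)@(9, 1): e=[0,-12,60] → .  [on edge]
    (3,1)@(7, 3): e=[0,12,36] → X  [on edge]
    (4,1)@(9, 3): e=[8,-4,44] → .
    (2,2)@(5, 5): e=[0,36,12] → X  [on edge]
    (4,2)@(9, 5): e=[16,4,28] → X
    (5,2)@(11, 5): e=[24,-12,36] → .
    (1,3)@(3, 7): e=[0,60,-12] → .  [on edge]
    (2,3)@(5, 7): e=[8,44,-4] → .
    (3,3)@(7, 7): e=[16,28,4] → X
    (5,3)@(11, 7): e=[32,-4,20] → .
    (0,4)@(1, 9): e=[0,84,-36] → .  [on edge]
    (3,4)@(7, 9): e=[24,36,-12] → .
  covered (7 px):
    . . . . . . . .
    . . . X . . . .
    . . X X X . . .
    . . . X X . . .
    . . . . . X . .
    . . . . . . . .
    . . . . . . . .
T3:
  2·area = 92  (B↔C swapped to make it positive)
  edge (14, 12)→(0, 4): d=(-14,-8) top-left  bias=+0
  edge (0, 4)→(8, 2): d=(8,-2) top-left  bias=+0
  edge (8, 2)→(14, 12): d=(6,10) right/bottom  bias=-1
    (2,1)@(5, 3): e=[54,2,36] → X
    (3,1)@(7, 3): e=[70,6,16] → X
    (4,1)@(9, 3): e=[86,10,-4] → .
    (1,2)@(3, 5): e=[10,14,68] → X
    (4,2)@(9, 5): e=[58,26,8] → X
    (5,2)@(11, 5): e=[74,30,-12] → .
    (1,3)@(3, 7): e=[-18,30,80] → .
    (2,3)@(5, 7): e=[-2,34,60] → .
    (3,3)@(7, 7): e=[14,38,40] → X
    (5,3)@(11, 7): e=[46,46,0] → .  [on edge]
    (3,4)@(7, 9): e=[-14,54,52] → .
    (4,4)@(9, 9): e=[2,58,32] → X
  covered (11 px):
    . . . . . . . .
    . . X X . . . .
    . X X X X . . .
    . . . X X . . .
    . . . . X X . .
    . . . . . . X .
    . . . . . . . .

Answer: [18,15,7]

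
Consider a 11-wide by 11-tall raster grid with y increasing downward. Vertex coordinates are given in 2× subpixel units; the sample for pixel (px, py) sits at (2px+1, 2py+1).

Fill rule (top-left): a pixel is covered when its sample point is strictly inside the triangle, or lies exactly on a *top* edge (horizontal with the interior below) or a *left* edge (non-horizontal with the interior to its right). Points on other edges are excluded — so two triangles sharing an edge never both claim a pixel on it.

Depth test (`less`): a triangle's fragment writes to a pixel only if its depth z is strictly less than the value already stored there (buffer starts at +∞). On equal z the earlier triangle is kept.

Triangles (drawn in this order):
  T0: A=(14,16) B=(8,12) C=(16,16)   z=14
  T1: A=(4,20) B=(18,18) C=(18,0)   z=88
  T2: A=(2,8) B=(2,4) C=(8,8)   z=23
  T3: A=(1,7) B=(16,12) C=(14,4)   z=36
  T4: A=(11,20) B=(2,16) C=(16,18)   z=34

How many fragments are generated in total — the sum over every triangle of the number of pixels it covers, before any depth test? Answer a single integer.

T0:
  2·area = 8
  edge (14, 16)→(8, 12): d=(-6,-4) top-left  bias=+0
  edge (8, 12)→(16, 16): d=(8,4) right/bottom  bias=-1
  edge (16, 16)→(14, 16): d=(-2,0) right/bottom  bias=-1
    (6,7)@(13, 15): e=[2,4,2] → #
    (7,7)@(15, 15): e=[10,-4,2] → ·
    (6,8)@(13, 17): e=[-10,20,-2] → ·
  covered (1 px):
    · · · · · · · · · · ·
    · · · · · · · · · · ·
    · · · · · · · · · · ·
    · · · · · · · · · · ·
    · · · · · · · · · · ·
    · · · · · · · · · · ·
    · · · · · · · · · · ·
    · · · · · · # · · · ·
    · · · · · · · · · · ·
    · · · · · · · · · · ·
    · · · · · · · · · · ·
T1:
  2·area = 252  (B↔C swapped to make it positive)
  edge (4, 20)→(18, 0): d=(14,-20) top-left  bias=+0
  edge (18, 0)→(18, 18): d=(0,18) right/bottom  bias=-1
  edge (18, 18)→(4, 20): d=(-14,2) right/bottom  bias=-1
    (8,1)@(17, 3): e=[22,18,212] → #
    (9,1)@(19, 3): e=[62,-18,208] → ·
    (7,2)@(15, 5): e=[10,54,188] → #
    (9,2)@(19, 5): e=[90,-18,180] → ·
    (7,3)@(15, 7): e=[38,54,160] → #
    (9,3)@(19, 7): e=[118,-18,152] → ·
    (6,4)@(13, 9): e=[26,90,136] → #
    (9,4)@(19, 9): e=[146,-18,124] → ·
    (5,5)@(11, 11): e=[14,126,112] → #
    (9,5)@(19, 11): e=[174,-18,96] → ·
    (4,6)@(9, 13): e=[2,162,88] → #
    (9,6)@(19, 13): e=[202,-18,68] → ·
    (5,9)@(11, 19): e=[126,126,0] → ·  [on edge]
  covered (31 px):
    · · · · · · · · · · ·
    · · · · · · · · # · ·
    · · · · · · · # # · ·
    · · · · · · · # # · ·
    · · · · · · # # # · ·
    · · · · · # # # # · ·
    · · · · # # # # # · ·
    · · · · # # # # # · ·
    · · · # # # # # # · ·
    · · # # # · · · · · ·
    · · · · · · · · · · ·
T2:
  2·area = 24
  edge (2, 8)→(2, 4): d=(0,-4) top-left  bias=+0
  edge (2, 4)→(8, 8): d=(6,4) right/bottom  bias=-1
  edge (8, 8)→(2, 8): d=(-6,0) right/bottom  bias=-1
    (1,2)@(3, 5): e=[4,2,18] → #
    (2,2)@(5, 5): e=[12,-6,18] → ·
    (1,3)@(3, 7): e=[4,14,6] → #
    (2,3)@(5, 7): e=[12,6,6] → #
    (3,3)@(7, 7): e=[20,-2,6] → ·
    (1,4)@(3, 9): e=[4,26,-6] → ·
    (2,4)@(5, 9): e=[12,18,-6] → ·
  covered (3 px):
    · · · · · · · · · · ·
    · · · · · · · · · · ·
    · # · · · · · · · · ·
    · # # · · · · · · · ·
    · · · · · · · · · · ·
    · · · · · · · · · · ·
    · · · · · · · · · · ·
    · · · · · · · · · · ·
    · · · · · · · · · · ·
    · · · · · · · · · · ·
    · · · · · · · · · · ·
T3:
  2·area = 110  (B↔C swapped to make it positive)
  edge (1, 7)→(14, 4): d=(13,-3) top-left  bias=+0
  edge (14, 4)→(16, 12): d=(2,8) right/bottom  bias=-1
  edge (16, 12)→(1, 7): d=(-15,-5) top-left  bias=+0
    (5,2)@(11, 5): e=[4,26,80] → #
    (6,2)@(13, 5): e=[10,10,90] → #
    (7,2)@(15, 5): e=[16,-6,100] → ·
    (0,3)@(1, 7): e=[0,110,0] → #  [on edge]
    (1,3)@(3, 7): e=[6,94,10] → #
    (2,3)@(5, 7): e=[12,78,20] → #
    (3,3)@(7, 7): e=[18,62,30] → #
    (4,3)@(9, 7): e=[24,46,40] → #
    (7,3)@(15, 7): e=[42,-2,70] → ·
    (0,4)@(1, 9): e=[26,114,-30] → ·
    (1,4)@(3, 9): e=[32,98,-20] → ·
    (2,4)@(5, 9): e=[38,82,-10] → ·
    (3,4)@(7, 9): e=[44,66,0] → #  [on edge]
    (6,5)@(13, 11): e=[88,22,0] → #  [on edge]
    (9,6)@(19, 13): e=[132,-22,0] → ·  [on edge]
  covered (16 px):
    · · · · · · · · · · ·
    · · · · · · · · · · ·
    · · · · · # # · · · ·
    # # # # # # # · · · ·
    · · · # # # # # · · ·
    · · · · · · # # · · ·
    · · · · · · · · · · ·
    · · · · · · · · · · ·
    · · · · · · · · · · ·
    · · · · · · · · · · ·
    · · · · · · · · · · ·
T4:
  2·area = 38
  edge (11, 20)→(2, 16): d=(-9,-4) top-left  bias=+0
  edge (2, 16)→(16, 18): d=(14,2) right/bottom  bias=-1
  edge (16, 18)→(11, 20): d=(-5,2) right/bottom  bias=-1
    (2,8)@(5, 17): e=[3,8,27] → #
    (3,8)@(7, 17): e=[11,4,23] → #
    (4,8)@(9, 17): e=[19,0,19] → ·  [on edge]
    (2,9)@(5, 19): e=[-15,36,17] → ·
    (3,9)@(7, 19): e=[-7,32,13] → ·
    (4,9)@(9, 19): e=[1,28,9] → #
    (5,9)@(11, 19): e=[9,24,5] → #
    (6,9)@(13, 19): e=[17,20,1] → #
    (7,9)@(15, 19): e=[25,16,-3] → ·
    (4,10)@(9, 21): e=[-17,56,-1] → ·
    (5,10)@(11, 21): e=[-9,52,-5] → ·
    (6,10)@(13, 21): e=[-1,48,-9] → ·
  covered (5 px):
    · · · · · · · · · · ·
    · · · · · · · · · · ·
    · · · · · · · · · · ·
    · · · · · · · · · · ·
    · · · · · · · · · · ·
    · · · · · · · · · · ·
    · · · · · · · · · · ·
    · · · · · · · · · · ·
    · · # # · · · · · · ·
    · · · · # # # · · · ·
    · · · · · · · · · · ·

Answer: 56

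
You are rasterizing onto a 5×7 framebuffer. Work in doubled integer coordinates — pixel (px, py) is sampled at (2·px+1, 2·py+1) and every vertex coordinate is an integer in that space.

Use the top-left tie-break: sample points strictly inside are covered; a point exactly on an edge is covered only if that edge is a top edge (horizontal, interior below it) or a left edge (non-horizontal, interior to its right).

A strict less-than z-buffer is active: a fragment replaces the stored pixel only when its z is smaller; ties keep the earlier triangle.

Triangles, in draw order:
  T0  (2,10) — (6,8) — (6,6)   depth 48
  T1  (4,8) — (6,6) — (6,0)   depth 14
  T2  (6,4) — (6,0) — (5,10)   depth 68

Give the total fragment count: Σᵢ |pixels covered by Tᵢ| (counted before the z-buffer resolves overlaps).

T0:
  2·area = 8  (B↔C swapped to make it positive)
  edge (2, 10)→(6, 6): d=(4,-4) top-left  bias=+0
  edge (6, 6)→(6, 8): d=(0,2) right/bottom  bias=-1
  edge (6, 8)→(2, 10): d=(-4,2) right/bottom  bias=-1
    (4,1)@(9, 3): e=[0,-6,14] → ·  [on edge]
    (3,2)@(7, 5): e=[0,-2,10] → ·  [on edge]
    (2,3)@(5, 7): e=[0,2,6] → #  [on edge]
    (3,3)@(7, 7): e=[8,-2,2] → ·
    (1,4)@(3, 9): e=[0,6,2] → #  [on edge]
    (2,4)@(5, 9): e=[8,2,-2] → ·
    (0,5)@(1, 11): e=[0,10,-2] → ·  [on edge]
    (1,5)@(3, 11): e=[8,6,-6] → ·
  covered (2 px):
    · · · · ·
    · · · · ·
    · · · · ·
    · · # · ·
    · # · · ·
    · · · · ·
    · · · · ·
T1:
  2·area = 12  (B↔C swapped to make it positive)
  edge (4, 8)→(6, 0): d=(2,-8) top-left  bias=+0
  edge (6, 0)→(6, 6): d=(0,6) right/bottom  bias=-1
  edge (6, 6)→(4, 8): d=(-2,2) right/bottom  bias=-1
    (4,1)@(9, 3): e=[30,-18,0] → ·  [on edge]
    (2,2)@(5, 5): e=[2,6,4] → #
    (3,2)@(7, 5): e=[18,-6,0] → ·  [on edge]
    (2,3)@(5, 7): e=[6,6,0] → ·  [on edge]
    (1,4)@(3, 9): e=[-6,18,0] → ·  [on edge]
    (0,5)@(1, 11): e=[-18,30,0] → ·  [on edge]
  covered (1 px):
    · · · · ·
    · · · · ·
    · · # · ·
    · · · · ·
    · · · · ·
    · · · · ·
    · · · · ·
T2:
  2·area = 4  (B↔C swapped to make it positive)
  edge (6, 4)→(5, 10): d=(-1,6) right/bottom  bias=-1
  edge (5, 10)→(6, 0): d=(1,-10) top-left  bias=+0
  edge (6, 0)→(6, 4): d=(0,4) right/bottom  bias=-1
  covered (0 px):
    · · · · ·
    · · · · ·
    · · · · ·
    · · · · ·
    · · · · ·
    · · · · ·
    · · · · ·

Answer: 3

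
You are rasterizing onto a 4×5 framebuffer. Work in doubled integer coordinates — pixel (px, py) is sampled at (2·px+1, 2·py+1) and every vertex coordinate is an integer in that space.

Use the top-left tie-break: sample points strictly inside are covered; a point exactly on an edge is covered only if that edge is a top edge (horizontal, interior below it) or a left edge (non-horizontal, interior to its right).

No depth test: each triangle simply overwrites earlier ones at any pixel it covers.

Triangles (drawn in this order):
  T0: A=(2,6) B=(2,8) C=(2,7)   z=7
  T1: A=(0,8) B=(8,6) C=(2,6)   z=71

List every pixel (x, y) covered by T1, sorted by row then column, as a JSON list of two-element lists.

T0:
  degenerate (2·area = 0) — covers nothing
T1:
  2·area = 12  (B↔C swapped to make it positive)
  edge (0, 8)→(2, 6): d=(2,-2) top-left  bias=+0
  edge (2, 6)→(8, 6): d=(6,0) top-left  bias=+0
  edge (8, 6)→(0, 8): d=(-8,2) right/bottom  bias=-1
    (3,0)@(7, 1): e=[0,-30,42] → ·  [on edge]
    (2,1)@(5, 3): e=[0,-18,30] → ·  [on edge]
    (1,2)@(3, 5): e=[0,-6,18] → ·  [on edge]
    (0,3)@(1, 7): e=[0,6,6] → █  [on edge]
    (1,3)@(3, 7): e=[4,6,2] → █
    (2,3)@(5, 7): e=[8,6,-2] → ·
    (0,4)@(1, 9): e=[4,18,-10] → ·
    (1,4)@(3, 9): e=[8,18,-14] → ·
  covered (2 px):
    · · · ·
    · · · ·
    · · · ·
    █ █ · ·
    · · · ·

Answer: [[0,3],[1,3]]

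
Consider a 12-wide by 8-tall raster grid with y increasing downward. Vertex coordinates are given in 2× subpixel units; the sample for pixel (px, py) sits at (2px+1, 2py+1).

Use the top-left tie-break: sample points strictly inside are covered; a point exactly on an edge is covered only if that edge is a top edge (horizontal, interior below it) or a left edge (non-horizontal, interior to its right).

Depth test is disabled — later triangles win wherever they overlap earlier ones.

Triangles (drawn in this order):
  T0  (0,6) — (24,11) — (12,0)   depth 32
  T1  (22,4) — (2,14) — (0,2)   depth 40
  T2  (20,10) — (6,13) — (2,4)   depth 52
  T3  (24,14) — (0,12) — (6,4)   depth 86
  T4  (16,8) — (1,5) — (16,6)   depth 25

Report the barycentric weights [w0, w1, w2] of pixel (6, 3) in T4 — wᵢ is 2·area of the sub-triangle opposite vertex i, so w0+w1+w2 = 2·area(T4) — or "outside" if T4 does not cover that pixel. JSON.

T0:
  2·area = 204  (B↔C swapped to make it positive)
  edge (0, 6)→(12, 0): d=(12,-6) top-left  bias=+0
  edge (12, 0)→(24, 11): d=(12,11) right/bottom  bias=-1
  edge (24, 11)→(0, 6): d=(-24,-5) top-left  bias=+0
    (5,0)@(11, 1): e=[6,23,175] → #
    (6,0)@(13, 1): e=[18,1,185] → #
    (7,0)@(15, 1): e=[30,-21,195] → ·
    (3,1)@(7, 3): e=[6,91,107] → #
    (4,1)@(9, 3): e=[18,69,117] → #
    (7,1)@(15, 3): e=[54,3,147] → #
    (8,1)@(17, 3): e=[66,-19,157] → ·
    (1,2)@(3, 5): e=[6,159,39] → #
    (2,2)@(5, 5): e=[18,137,49] → #
    (8,2)@(17, 5): e=[90,5,109] → #
    (9,2)@(19, 5): e=[102,-17,119] → ·
    (1,3)@(3, 7): e=[30,183,-9] → ·
  covered (27 px):
    · · · · · # # · · · · ·
    · · · # # # # # · · · ·
    · # # # # # # # # · · ·
    · · # # # # # # # # · ·
    · · · · · · · # # # # ·
    · · · · · · · · · · · ·
    · · · · · · · · · · · ·
    · · · · · · · · · · · ·
T1:
  2·area = 260
  edge (22, 4)→(2, 14): d=(-20,10) right/bottom  bias=-1
  edge (2, 14)→(0, 2): d=(-2,-12) top-left  bias=+0
  edge (0, 2)→(22, 4): d=(22,2) right/bottom  bias=-1
    (0,1)@(1, 3): e=[230,10,20] → #
    (1,1)@(3, 3): e=[210,34,16] → #
    (2,1)@(5, 3): e=[190,58,12] → #
    (3,1)@(7, 3): e=[170,82,8] → #
    (4,1)@(9, 3): e=[150,106,4] → #
    (5,1)@(11, 3): e=[130,130,0] → ·  [on edge]
    (0,2)@(1, 5): e=[190,6,64] → #
    (5,2)@(11, 5): e=[90,126,44] → #
    (6,2)@(13, 5): e=[70,150,40] → #
    (7,2)@(15, 5): e=[50,174,36] → #
    (8,2)@(17, 5): e=[30,198,32] → #
    (9,2)@(19, 5): e=[10,222,28] → #
  covered (32 px):
    · · · · · · · · · · · ·
    # # # # # · · · · · · ·
    # # # # # # # # # # · ·
    # # # # # # # # · · · ·
    · # # # # # · · · · · ·
    · # # # · · · · · · · ·
    · # · · · · · · · · · ·
    · · · · · · · · · · · ·
T2:
  2·area = 138
  edge (20, 10)→(6, 13): d=(-14,3) right/bottom  bias=-1
  edge (6, 13)→(2, 4): d=(-4,-9) top-left  bias=+0
  edge (2, 4)→(20, 10): d=(18,6) right/bottom  bias=-1
    (1,2)@(3, 5): e=[121,5,12] → #
    (2,2)@(5, 5): e=[115,23,0] → ·  [on edge]
    (1,3)@(3, 7): e=[93,-3,48] → ·
    (2,3)@(5, 7): e=[87,15,36] → #
    (3,3)@(7, 7): e=[81,33,24] → #
    (4,3)@(9, 7): e=[75,51,12] → #
    (5,3)@(11, 7): e=[69,69,0] → ·  [on edge]
    (2,4)@(5, 9): e=[59,7,72] → #
    (5,4)@(11, 9): e=[41,61,36] → #
    (6,4)@(13, 9): e=[35,79,24] → #
    (7,4)@(15, 9): e=[29,97,12] → #
    (8,4)@(17, 9): e=[23,115,0] → ·  [on edge]
    (11,5)@(23, 11): e=[-23,161,0] → ·  [on edge]
  covered (15 px):
    · · · · · · · · · · · ·
    · · · · · · · · · · · ·
    · # · · · · · · · · · ·
    · · # # # · · · · · · ·
    · · # # # # # # · · · ·
    · · · # # # # # · · · ·
    · · · · · · · · · · · ·
    · · · · · · · · · · · ·
T3:
  2·area = 204
  edge (24, 14)→(0, 12): d=(-24,-2) top-left  bias=+0
  edge (0, 12)→(6, 4): d=(6,-8) top-left  bias=+0
  edge (6, 4)→(24, 14): d=(18,10) right/bottom  bias=-1
    (3,2)@(7, 5): e=[182,14,8] → #
    (4,2)@(9, 5): e=[186,30,-12] → ·
    (2,3)@(5, 7): e=[130,10,64] → #
    (4,3)@(9, 7): e=[138,42,24] → #
    (5,3)@(11, 7): e=[142,58,4] → #
    (6,3)@(13, 7): e=[146,74,-16] → ·
    (1,4)@(3, 9): e=[78,6,120] → #
    (6,4)@(13, 9): e=[98,86,20] → #
    (7,4)@(15, 9): e=[102,102,0] → ·  [on edge]
    (0,5)@(1, 11): e=[26,2,176] → #
    (7,5)@(15, 11): e=[54,114,36] → #
    (8,5)@(17, 11): e=[58,130,16] → #
  covered (25 px):
    · · · · · · · · · · · ·
    · · · · · · · · · · · ·
    · · · # · · · · · · · ·
    · · # # # # · · · · · ·
    · # # # # # # · · · · ·
    # # # # # # # # # · · ·
    · · · · · · # # # # # ·
    · · · · · · · · · · · ·
T4:
  2·area = 30
  edge (16, 8)→(1, 5): d=(-15,-3) top-left  bias=+0
  edge (1, 5)→(16, 6): d=(15,1) right/bottom  bias=-1
  edge (16, 6)→(16, 8): d=(0,2) right/bottom  bias=-1
    (0,2)@(1, 5): e=[0,0,30] → ·  [on edge]
    (5,3)@(11, 7): e=[0,20,10] → #  [on edge]
    (6,3)@(13, 7): e=[6,18,6] → #
    (7,3)@(15, 7): e=[12,16,2] → #
    (8,3)@(17, 7): e=[18,14,-2] → ·
    (5,4)@(11, 9): e=[-30,50,10] → ·
    (6,4)@(13, 9): e=[-24,48,6] → ·
    (7,4)@(15, 9): e=[-18,46,2] → ·
    (10,4)@(21, 9): e=[0,40,-10] → ·  [on edge]
  covered (3 px):
    · · · · · · · · · · · ·
    · · · · · · · · · · · ·
    · · · · · · · · · · · ·
    · · · · · # # # · · · ·
    · · · · · · · · · · · ·
    · · · · · · · · · · · ·
    · · · · · · · · · · · ·
    · · · · · · · · · · · ·

Final: [18,6,6]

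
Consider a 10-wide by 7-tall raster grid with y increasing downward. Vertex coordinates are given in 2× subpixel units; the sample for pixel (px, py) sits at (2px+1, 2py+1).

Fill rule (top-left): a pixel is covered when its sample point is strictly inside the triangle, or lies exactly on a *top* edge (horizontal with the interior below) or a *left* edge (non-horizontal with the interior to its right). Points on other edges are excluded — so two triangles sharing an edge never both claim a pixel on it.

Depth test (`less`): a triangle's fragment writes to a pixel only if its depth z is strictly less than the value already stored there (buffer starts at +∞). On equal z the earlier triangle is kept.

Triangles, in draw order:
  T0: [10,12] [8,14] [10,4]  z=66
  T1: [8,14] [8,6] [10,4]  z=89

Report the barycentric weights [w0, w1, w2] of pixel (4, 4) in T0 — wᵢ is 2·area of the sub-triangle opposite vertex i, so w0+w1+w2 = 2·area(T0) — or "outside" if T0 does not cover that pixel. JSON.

T0:
  2·area = 16
  edge (10, 12)→(8, 14): d=(-2,2) right/bottom  bias=-1
  edge (8, 14)→(10, 4): d=(2,-10) top-left  bias=+0
  edge (10, 4)→(10, 12): d=(0,8) right/bottom  bias=-1
    (9,1)@(19, 3): e=[0,88,-72] → ·  [on edge]
    (8,2)@(17, 5): e=[0,72,-56] → ·  [on edge]
    (7,3)@(15, 7): e=[0,56,-40] → ·  [on edge]
    (4,4)@(9, 9): e=[8,0,8] → █  [on edge]
    (5,4)@(11, 9): e=[4,20,-8] → ·
    (6,4)@(13, 9): e=[0,40,-24] → ·  [on edge]
    (4,5)@(9, 11): e=[4,4,8] → █
    (5,5)@(11, 11): e=[0,24,-8] → ·  [on edge]
    (4,6)@(9, 13): e=[0,8,8] → ·  [on edge]
  covered (2 px):
    · · · · · · · · · ·
    · · · · · · · · · ·
    · · · · · · · · · ·
    · · · · · · · · · ·
    · · · · █ · · · · ·
    · · · · █ · · · · ·
    · · · · · · · · · ·
T1:
  2·area = 16
  edge (8, 14)→(8, 6): d=(0,-8) top-left  bias=+0
  edge (8, 6)→(10, 4): d=(2,-2) top-left  bias=+0
  edge (10, 4)→(8, 14): d=(-2,10) right/bottom  bias=-1
    (6,0)@(13, 1): e=[40,0,-24] → ·  [on edge]
    (5,1)@(11, 3): e=[24,0,-8] → ·  [on edge]
    (4,2)@(9, 5): e=[8,0,8] → █  [on edge]
    (5,2)@(11, 5): e=[24,4,-12] → ·
    (3,3)@(7, 7): e=[-8,0,24] → ·  [on edge]
    (4,3)@(9, 7): e=[8,4,4] → █
    (5,3)@(11, 7): e=[24,8,-16] → ·
    (2,4)@(5, 9): e=[-24,0,40] → ·  [on edge]
    (4,4)@(9, 9): e=[8,8,0] → ·  [on edge]
    (1,5)@(3, 11): e=[-40,0,56] → ·  [on edge]
    (0,6)@(1, 13): e=[-56,0,72] → ·  [on edge]
  covered (2 px):
    · · · · · · · · · ·
    · · · · · · · · · ·
    · · · · █ · · · · ·
    · · · · █ · · · · ·
    · · · · · · · · · ·
    · · · · · · · · · ·
    · · · · · · · · · ·

Result: [0,8,8]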